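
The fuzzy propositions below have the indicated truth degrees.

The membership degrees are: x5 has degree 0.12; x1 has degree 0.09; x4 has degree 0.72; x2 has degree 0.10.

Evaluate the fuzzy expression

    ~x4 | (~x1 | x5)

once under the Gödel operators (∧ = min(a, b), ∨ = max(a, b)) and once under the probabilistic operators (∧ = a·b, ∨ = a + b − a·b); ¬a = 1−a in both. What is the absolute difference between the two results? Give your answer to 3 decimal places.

0.033

Under Gödel:
  ~x4 = 1 − 0.72 = 0.28
  ~x1 = 1 − 0.09 = 0.91
  ~x1 | x5 = max(a, b) on (0.91, 0.12) = 0.91
  ~x4 | (~x1 | x5) = max(a, b) on (0.28, 0.91) = 0.91
  → value = 0.9100
Under probabilistic:
  ~x4 = 1 − 0.7200 = 0.2800
  ~x1 = 1 − 0.0900 = 0.9100
  ~x1 | x5 = a + b − a·b on (0.9100, 0.1200) = 0.9208
  ~x4 | (~x1 | x5) = a + b − a·b on (0.2800, 0.9208) = 0.9430
  → value = 0.9430
|0.9100 − 0.9430| = 0.033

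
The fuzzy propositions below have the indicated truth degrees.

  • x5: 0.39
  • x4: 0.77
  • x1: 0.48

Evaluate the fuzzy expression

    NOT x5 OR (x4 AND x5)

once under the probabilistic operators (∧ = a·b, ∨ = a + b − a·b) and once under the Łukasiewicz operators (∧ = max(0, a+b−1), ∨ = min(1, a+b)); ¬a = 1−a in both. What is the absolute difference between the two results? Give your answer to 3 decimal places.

0.043

Under probabilistic:
  NOT x5 = 1 − 0.3900 = 0.6100
  x4 AND x5 = a·b on (0.7700, 0.3900) = 0.3003
  NOT x5 OR (x4 AND x5) = a + b − a·b on (0.6100, 0.3003) = 0.7271
  → value = 0.7271
Under Łukasiewicz:
  NOT x5 = 1 − 0.39 = 0.61
  x4 AND x5 = max(0, a+b−1) on (0.77, 0.39) = 0.16
  NOT x5 OR (x4 AND x5) = min(1, a+b) on (0.61, 0.16) = 0.77
  → value = 0.7700
|0.7271 − 0.7700| = 0.043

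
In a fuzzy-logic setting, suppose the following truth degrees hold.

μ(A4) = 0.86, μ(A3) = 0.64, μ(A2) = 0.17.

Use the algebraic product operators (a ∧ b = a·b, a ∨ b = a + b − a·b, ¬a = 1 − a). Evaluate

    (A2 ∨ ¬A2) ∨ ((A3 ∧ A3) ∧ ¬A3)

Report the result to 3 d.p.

0.880

¬A2 = 1 − 0.1700 = 0.8300
A2 ∨ ¬A2 = a + b − a·b on (0.1700, 0.8300) = 0.8589
A3 ∧ A3 = a·b on (0.6400, 0.6400) = 0.4096
¬A3 = 1 − 0.6400 = 0.3600
(A3 ∧ A3) ∧ ¬A3 = a·b on (0.4096, 0.3600) = 0.1475
(A2 ∨ ¬A2) ∨ ((A3 ∧ A3) ∧ ¬A3) = a + b − a·b on (0.8589, 0.1475) = 0.8797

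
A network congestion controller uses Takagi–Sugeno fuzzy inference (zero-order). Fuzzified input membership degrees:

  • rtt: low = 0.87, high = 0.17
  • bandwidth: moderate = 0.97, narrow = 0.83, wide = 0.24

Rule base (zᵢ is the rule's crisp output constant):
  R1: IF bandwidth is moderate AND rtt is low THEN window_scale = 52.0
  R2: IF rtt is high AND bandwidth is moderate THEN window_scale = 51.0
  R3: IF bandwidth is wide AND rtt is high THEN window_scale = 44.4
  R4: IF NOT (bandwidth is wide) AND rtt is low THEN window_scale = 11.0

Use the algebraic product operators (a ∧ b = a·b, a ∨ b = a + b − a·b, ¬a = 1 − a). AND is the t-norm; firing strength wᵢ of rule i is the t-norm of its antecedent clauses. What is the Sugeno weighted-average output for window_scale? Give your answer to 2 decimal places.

R1 (z=52.0): moderate=0.97, low=0.87; AND[a·b] → w = 0.8439
R2 (z=51.0): high=0.17, moderate=0.97; AND[a·b] → w = 0.1649
R3 (z=44.4): wide=0.24, high=0.17; AND[a·b] → w = 0.0408
R4 (z=11.0): ¬wide=1−0.24=0.76, low=0.87; AND[a·b] → w = 0.6612
Weighted average = (0.8439·52.0 + 0.1649·51.0 + 0.0408·44.4 + 0.6612·11.0) / (0.8439 + 0.1649 + 0.0408 + 0.6612)
  = 61.3774 / 1.7108 = 35.88

35.88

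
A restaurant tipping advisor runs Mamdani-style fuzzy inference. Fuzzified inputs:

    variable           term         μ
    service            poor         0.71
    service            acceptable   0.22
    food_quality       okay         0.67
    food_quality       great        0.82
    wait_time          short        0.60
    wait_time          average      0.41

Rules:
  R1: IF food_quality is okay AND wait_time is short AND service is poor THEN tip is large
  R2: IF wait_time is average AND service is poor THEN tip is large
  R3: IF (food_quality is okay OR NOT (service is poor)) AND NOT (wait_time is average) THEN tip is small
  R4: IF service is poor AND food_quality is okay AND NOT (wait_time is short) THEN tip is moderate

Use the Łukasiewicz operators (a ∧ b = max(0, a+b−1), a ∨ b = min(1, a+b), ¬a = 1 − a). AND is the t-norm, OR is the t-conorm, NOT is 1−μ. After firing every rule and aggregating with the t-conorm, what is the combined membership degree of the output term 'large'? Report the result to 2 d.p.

R1: okay=0.67, short=0.60, poor=0.71; AND[max(0, a+b−1)] → w = 0.00
R2: average=0.41, poor=0.71; AND[max(0, a+b−1)] → w = 0.12
R3: (okay=0.67 OR ¬poor=1−0.71=0.29) = 0.96; AND[max(0, a+b−1)] with ¬average=1−0.41=0.59 → w = 0.55
R4: poor=0.71, okay=0.67, ¬short=1−0.60=0.40; AND[max(0, a+b−1)] → w = 0.00
Rules with consequent 'large': {R1, R2} → strengths 0.00, 0.12
Aggregate via t-conorm [min(1, a+b)]: 0.12

0.12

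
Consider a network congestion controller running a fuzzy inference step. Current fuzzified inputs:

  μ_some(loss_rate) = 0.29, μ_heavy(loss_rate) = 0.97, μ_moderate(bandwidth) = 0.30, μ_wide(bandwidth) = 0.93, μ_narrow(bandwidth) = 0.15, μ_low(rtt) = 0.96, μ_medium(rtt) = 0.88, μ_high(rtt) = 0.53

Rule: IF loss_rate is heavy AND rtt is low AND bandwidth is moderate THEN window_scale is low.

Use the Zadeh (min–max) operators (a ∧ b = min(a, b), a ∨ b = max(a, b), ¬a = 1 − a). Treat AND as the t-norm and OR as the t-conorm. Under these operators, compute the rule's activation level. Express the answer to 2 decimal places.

firing strength: heavy=0.97, low=0.96, moderate=0.30; AND[min(a, b)] → w = 0.30

0.30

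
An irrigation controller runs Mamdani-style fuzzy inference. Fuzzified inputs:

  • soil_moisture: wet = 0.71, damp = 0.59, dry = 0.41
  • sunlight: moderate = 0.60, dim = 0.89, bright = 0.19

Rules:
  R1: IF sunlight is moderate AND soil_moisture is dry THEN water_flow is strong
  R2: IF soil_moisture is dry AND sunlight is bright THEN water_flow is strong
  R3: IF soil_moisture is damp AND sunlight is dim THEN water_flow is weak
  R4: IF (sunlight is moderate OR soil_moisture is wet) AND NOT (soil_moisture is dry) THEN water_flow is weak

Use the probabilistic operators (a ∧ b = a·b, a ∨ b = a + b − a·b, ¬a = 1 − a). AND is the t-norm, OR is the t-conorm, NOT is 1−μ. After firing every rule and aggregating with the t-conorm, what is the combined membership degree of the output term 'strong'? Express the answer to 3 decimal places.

R1: moderate=0.60, dry=0.41; AND[a·b] → w = 0.2460
R2: dry=0.41, bright=0.19; AND[a·b] → w = 0.0779
R3: damp=0.59, dim=0.89; AND[a·b] → w = 0.5251
R4: (moderate=0.60 OR wet=0.71) = 0.8840; AND[a·b] with ¬dry=1−0.41=0.59 → w = 0.5216
Rules with consequent 'strong': {R1, R2} → strengths 0.2460, 0.0779
Aggregate via t-conorm [a + b − a·b]: 0.3047

0.305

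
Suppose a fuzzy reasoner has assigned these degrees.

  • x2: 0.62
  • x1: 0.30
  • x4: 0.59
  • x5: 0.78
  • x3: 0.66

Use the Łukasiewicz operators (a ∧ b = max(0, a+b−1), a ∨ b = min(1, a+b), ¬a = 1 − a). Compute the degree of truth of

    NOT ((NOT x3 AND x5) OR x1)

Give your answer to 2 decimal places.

NOT x3 = 1 − 0.66 = 0.34
NOT x3 AND x5 = max(0, a+b−1) on (0.34, 0.78) = 0.12
(NOT x3 AND x5) OR x1 = min(1, a+b) on (0.12, 0.30) = 0.42
NOT ((NOT x3 AND x5) OR x1) = 1 − 0.42 = 0.58

0.58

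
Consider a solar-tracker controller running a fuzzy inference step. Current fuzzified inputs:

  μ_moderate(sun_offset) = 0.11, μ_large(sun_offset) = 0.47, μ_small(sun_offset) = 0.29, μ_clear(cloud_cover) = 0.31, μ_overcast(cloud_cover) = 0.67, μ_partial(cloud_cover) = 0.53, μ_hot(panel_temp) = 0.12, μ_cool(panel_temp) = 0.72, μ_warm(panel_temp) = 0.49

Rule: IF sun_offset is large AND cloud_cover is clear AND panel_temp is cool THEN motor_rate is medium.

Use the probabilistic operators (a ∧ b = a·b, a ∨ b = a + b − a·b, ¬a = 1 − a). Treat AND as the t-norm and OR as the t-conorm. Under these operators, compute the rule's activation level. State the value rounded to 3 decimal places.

firing strength: large=0.47, clear=0.31, cool=0.72; AND[a·b] → w = 0.1049

0.105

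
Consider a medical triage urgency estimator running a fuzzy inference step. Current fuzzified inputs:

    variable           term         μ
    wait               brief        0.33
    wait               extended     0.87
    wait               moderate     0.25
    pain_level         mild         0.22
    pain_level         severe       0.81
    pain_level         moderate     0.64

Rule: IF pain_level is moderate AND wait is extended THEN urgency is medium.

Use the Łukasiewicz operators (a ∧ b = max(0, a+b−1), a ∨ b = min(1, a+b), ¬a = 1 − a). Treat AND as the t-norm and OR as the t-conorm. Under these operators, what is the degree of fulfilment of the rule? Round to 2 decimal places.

0.51

firing strength: moderate=0.64, extended=0.87; AND[max(0, a+b−1)] → w = 0.51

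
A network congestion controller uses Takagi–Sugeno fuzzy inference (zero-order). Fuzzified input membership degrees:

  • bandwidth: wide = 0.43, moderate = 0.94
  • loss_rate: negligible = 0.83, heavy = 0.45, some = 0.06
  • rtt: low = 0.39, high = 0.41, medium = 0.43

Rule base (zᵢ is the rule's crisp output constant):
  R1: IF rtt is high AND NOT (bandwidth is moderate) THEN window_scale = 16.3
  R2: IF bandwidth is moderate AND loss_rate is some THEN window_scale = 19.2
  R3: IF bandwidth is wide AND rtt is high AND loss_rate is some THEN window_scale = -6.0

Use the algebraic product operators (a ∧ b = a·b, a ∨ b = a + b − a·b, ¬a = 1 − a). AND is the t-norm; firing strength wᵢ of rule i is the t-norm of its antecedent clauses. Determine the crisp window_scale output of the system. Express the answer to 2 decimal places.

R1 (z=16.3): high=0.41, ¬moderate=1−0.94=0.06; AND[a·b] → w = 0.0246
R2 (z=19.2): moderate=0.94, some=0.06; AND[a·b] → w = 0.0564
R3 (z=-6.0): wide=0.43, high=0.41, some=0.06; AND[a·b] → w = 0.0106
Weighted average = (0.0246·16.3 + 0.0564·19.2 + 0.0106·-6.0) / (0.0246 + 0.0564 + 0.0106)
  = 1.4204 / 0.0916 = 15.51

15.51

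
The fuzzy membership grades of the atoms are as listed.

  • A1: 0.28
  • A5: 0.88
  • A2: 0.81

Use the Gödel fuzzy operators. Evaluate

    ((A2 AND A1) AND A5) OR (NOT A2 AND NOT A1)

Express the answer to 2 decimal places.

A2 AND A1 = min(a, b) on (0.81, 0.28) = 0.28
(A2 AND A1) AND A5 = min(a, b) on (0.28, 0.88) = 0.28
NOT A2 = 1 − 0.81 = 0.19
NOT A1 = 1 − 0.28 = 0.72
NOT A2 AND NOT A1 = min(a, b) on (0.19, 0.72) = 0.19
((A2 AND A1) AND A5) OR (NOT A2 AND NOT A1) = max(a, b) on (0.28, 0.19) = 0.28

0.28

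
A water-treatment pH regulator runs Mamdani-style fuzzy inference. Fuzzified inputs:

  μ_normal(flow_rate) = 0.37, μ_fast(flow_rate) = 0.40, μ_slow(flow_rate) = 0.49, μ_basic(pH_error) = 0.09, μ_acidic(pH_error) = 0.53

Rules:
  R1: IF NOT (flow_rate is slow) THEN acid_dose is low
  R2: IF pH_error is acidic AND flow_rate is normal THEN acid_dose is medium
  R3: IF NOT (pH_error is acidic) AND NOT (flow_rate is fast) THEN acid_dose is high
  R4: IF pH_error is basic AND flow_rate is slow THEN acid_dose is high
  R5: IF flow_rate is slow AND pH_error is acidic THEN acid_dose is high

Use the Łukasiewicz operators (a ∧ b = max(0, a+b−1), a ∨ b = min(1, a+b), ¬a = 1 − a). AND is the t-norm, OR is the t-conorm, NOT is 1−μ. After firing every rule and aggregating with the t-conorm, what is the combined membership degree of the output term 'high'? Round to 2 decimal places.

R1: ¬slow=1−0.49=0.51 → w = 0.51
R2: acidic=0.53, normal=0.37; AND[max(0, a+b−1)] → w = 0.00
R3: ¬acidic=1−0.53=0.47, ¬fast=1−0.40=0.60; AND[max(0, a+b−1)] → w = 0.07
R4: basic=0.09, slow=0.49; AND[max(0, a+b−1)] → w = 0.00
R5: slow=0.49, acidic=0.53; AND[max(0, a+b−1)] → w = 0.02
Rules with consequent 'high': {R3, R4, R5} → strengths 0.07, 0.00, 0.02
Aggregate via t-conorm [min(1, a+b)]: 0.09

0.09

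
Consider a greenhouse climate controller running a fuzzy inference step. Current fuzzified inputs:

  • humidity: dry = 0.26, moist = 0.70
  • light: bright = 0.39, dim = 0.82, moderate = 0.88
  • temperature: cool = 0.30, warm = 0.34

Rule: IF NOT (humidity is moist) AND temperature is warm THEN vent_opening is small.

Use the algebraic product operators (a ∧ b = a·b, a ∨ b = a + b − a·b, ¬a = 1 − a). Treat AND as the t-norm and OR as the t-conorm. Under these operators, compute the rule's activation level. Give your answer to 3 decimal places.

0.102

firing strength: ¬moist=1−0.70=0.30, warm=0.34; AND[a·b] → w = 0.1020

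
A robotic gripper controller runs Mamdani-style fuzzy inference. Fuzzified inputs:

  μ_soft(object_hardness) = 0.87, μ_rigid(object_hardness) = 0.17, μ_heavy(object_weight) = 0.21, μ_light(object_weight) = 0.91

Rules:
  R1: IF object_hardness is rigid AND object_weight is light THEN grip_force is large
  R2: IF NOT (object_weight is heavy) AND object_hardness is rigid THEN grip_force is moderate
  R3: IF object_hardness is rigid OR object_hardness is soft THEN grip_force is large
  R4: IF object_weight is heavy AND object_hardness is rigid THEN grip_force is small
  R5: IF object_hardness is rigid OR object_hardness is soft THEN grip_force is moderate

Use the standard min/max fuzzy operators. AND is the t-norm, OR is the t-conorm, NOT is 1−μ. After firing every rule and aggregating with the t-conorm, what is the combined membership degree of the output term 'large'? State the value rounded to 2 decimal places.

0.87

R1: rigid=0.17, light=0.91; AND[min(a, b)] → w = 0.17
R2: ¬heavy=1−0.21=0.79, rigid=0.17; AND[min(a, b)] → w = 0.17
R3: rigid=0.17, soft=0.87; OR[max(a, b)] → w = 0.87
R4: heavy=0.21, rigid=0.17; AND[min(a, b)] → w = 0.17
R5: rigid=0.17, soft=0.87; OR[max(a, b)] → w = 0.87
Rules with consequent 'large': {R1, R3} → strengths 0.17, 0.87
Aggregate via t-conorm [max(a, b)]: 0.87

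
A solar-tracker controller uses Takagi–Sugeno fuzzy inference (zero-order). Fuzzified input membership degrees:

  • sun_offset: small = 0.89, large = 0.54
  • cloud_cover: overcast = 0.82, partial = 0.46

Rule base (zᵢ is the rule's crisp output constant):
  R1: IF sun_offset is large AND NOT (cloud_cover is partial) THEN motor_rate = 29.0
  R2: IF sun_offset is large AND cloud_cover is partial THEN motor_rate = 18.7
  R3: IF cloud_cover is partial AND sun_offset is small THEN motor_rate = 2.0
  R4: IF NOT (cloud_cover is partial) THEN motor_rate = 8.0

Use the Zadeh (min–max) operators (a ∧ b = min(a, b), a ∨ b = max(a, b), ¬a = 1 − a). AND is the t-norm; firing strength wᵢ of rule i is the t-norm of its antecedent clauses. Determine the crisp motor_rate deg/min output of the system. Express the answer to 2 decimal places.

R1 (z=29.0): large=0.54, ¬partial=1−0.46=0.54; AND[min(a, b)] → w = 0.54
R2 (z=18.7): large=0.54, partial=0.46; AND[min(a, b)] → w = 0.46
R3 (z=2.0): partial=0.46, small=0.89; AND[min(a, b)] → w = 0.46
R4 (z=8.0): ¬partial=1−0.46=0.54 → w = 0.54
Weighted average = (0.54·29.0 + 0.46·18.7 + 0.46·2.0 + 0.54·8.0) / (0.54 + 0.46 + 0.46 + 0.54)
  = 29.5020 / 2.0000 = 14.75

14.75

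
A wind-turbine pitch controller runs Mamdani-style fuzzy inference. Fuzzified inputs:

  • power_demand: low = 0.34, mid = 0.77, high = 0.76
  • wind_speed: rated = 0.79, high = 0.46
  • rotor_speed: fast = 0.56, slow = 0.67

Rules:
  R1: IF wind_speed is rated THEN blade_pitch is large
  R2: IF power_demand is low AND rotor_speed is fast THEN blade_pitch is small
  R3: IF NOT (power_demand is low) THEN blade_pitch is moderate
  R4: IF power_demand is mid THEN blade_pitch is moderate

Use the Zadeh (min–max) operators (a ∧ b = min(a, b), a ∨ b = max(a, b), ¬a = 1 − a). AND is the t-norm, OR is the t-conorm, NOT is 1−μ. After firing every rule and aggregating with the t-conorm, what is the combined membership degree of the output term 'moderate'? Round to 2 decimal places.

0.77

R1: rated=0.79 → w = 0.79
R2: low=0.34, fast=0.56; AND[min(a, b)] → w = 0.34
R3: ¬low=1−0.34=0.66 → w = 0.66
R4: mid=0.77 → w = 0.77
Rules with consequent 'moderate': {R3, R4} → strengths 0.66, 0.77
Aggregate via t-conorm [max(a, b)]: 0.77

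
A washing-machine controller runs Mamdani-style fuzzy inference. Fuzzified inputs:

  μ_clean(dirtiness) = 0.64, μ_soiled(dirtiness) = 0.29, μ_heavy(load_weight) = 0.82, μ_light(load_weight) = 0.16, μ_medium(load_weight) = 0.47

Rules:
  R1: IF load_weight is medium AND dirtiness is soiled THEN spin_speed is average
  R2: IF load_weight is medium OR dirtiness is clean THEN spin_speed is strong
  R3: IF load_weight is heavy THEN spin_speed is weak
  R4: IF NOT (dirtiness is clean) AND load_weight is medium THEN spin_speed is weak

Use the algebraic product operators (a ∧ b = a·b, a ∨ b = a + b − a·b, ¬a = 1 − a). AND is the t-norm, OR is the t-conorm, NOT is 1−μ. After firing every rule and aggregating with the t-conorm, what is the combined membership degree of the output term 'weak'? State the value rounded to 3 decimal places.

0.850

R1: medium=0.47, soiled=0.29; AND[a·b] → w = 0.1363
R2: medium=0.47, clean=0.64; OR[a + b − a·b] → w = 0.8092
R3: heavy=0.82 → w = 0.8200
R4: ¬clean=1−0.64=0.36, medium=0.47; AND[a·b] → w = 0.1692
Rules with consequent 'weak': {R3, R4} → strengths 0.8200, 0.1692
Aggregate via t-conorm [a + b − a·b]: 0.8505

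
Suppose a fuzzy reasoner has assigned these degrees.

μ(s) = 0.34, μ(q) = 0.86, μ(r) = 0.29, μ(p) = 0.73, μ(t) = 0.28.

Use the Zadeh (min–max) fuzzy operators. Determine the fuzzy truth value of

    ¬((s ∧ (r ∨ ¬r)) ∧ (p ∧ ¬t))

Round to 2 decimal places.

¬r = 1 − 0.29 = 0.71
r ∨ ¬r = max(a, b) on (0.29, 0.71) = 0.71
s ∧ (r ∨ ¬r) = min(a, b) on (0.34, 0.71) = 0.34
¬t = 1 − 0.28 = 0.72
p ∧ ¬t = min(a, b) on (0.73, 0.72) = 0.72
(s ∧ (r ∨ ¬r)) ∧ (p ∧ ¬t) = min(a, b) on (0.34, 0.72) = 0.34
¬((s ∧ (r ∨ ¬r)) ∧ (p ∧ ¬t)) = 1 − 0.34 = 0.66

0.66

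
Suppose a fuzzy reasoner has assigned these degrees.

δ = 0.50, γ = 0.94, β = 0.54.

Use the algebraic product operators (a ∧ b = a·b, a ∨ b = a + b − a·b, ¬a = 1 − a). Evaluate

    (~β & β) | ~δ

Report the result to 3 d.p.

0.624

~β = 1 − 0.5400 = 0.4600
~β & β = a·b on (0.4600, 0.5400) = 0.2484
~δ = 1 − 0.5000 = 0.5000
(~β & β) | ~δ = a + b − a·b on (0.2484, 0.5000) = 0.6242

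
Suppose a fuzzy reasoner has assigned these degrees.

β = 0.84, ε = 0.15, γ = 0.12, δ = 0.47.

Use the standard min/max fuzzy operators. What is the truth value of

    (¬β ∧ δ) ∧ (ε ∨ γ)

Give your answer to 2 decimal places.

¬β = 1 − 0.84 = 0.16
¬β ∧ δ = min(a, b) on (0.16, 0.47) = 0.16
ε ∨ γ = max(a, b) on (0.15, 0.12) = 0.15
(¬β ∧ δ) ∧ (ε ∨ γ) = min(a, b) on (0.16, 0.15) = 0.15

0.15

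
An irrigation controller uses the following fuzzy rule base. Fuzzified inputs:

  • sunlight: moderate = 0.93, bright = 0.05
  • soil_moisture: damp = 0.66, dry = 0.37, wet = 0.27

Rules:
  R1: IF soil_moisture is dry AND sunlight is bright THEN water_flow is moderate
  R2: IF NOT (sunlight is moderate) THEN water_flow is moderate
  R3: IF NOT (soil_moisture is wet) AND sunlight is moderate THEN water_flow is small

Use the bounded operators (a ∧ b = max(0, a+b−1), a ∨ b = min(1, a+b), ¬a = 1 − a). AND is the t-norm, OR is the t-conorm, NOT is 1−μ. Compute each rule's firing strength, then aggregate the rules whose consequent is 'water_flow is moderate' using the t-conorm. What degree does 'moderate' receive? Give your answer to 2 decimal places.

0.07

R1: dry=0.37, bright=0.05; AND[max(0, a+b−1)] → w = 0.00
R2: ¬moderate=1−0.93=0.07 → w = 0.07
R3: ¬wet=1−0.27=0.73, moderate=0.93; AND[max(0, a+b−1)] → w = 0.66
Rules with consequent 'moderate': {R1, R2} → strengths 0.00, 0.07
Aggregate via t-conorm [min(1, a+b)]: 0.07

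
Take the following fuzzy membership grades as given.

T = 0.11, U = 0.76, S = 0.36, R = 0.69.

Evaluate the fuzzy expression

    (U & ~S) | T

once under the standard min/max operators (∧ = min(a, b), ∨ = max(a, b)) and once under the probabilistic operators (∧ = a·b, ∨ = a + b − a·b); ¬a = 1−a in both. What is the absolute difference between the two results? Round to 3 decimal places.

0.097

Under standard min/max:
  ~S = 1 − 0.36 = 0.64
  U & ~S = min(a, b) on (0.76, 0.64) = 0.64
  (U & ~S) | T = max(a, b) on (0.64, 0.11) = 0.64
  → value = 0.6400
Under probabilistic:
  ~S = 1 − 0.3600 = 0.6400
  U & ~S = a·b on (0.7600, 0.6400) = 0.4864
  (U & ~S) | T = a + b − a·b on (0.4864, 0.1100) = 0.5429
  → value = 0.5429
|0.6400 − 0.5429| = 0.097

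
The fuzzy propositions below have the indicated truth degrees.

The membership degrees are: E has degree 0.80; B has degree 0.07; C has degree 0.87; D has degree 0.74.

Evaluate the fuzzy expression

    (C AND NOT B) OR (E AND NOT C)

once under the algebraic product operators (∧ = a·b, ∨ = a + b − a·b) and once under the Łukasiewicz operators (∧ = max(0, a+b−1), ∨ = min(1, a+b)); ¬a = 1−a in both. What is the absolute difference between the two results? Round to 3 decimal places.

Under algebraic product:
  NOT B = 1 − 0.0700 = 0.9300
  C AND NOT B = a·b on (0.8700, 0.9300) = 0.8091
  NOT C = 1 − 0.8700 = 0.1300
  E AND NOT C = a·b on (0.8000, 0.1300) = 0.1040
  (C AND NOT B) OR (E AND NOT C) = a + b − a·b on (0.8091, 0.1040) = 0.8290
  → value = 0.8290
Under Łukasiewicz:
  NOT B = 1 − 0.07 = 0.93
  C AND NOT B = max(0, a+b−1) on (0.87, 0.93) = 0.80
  NOT C = 1 − 0.87 = 0.13
  E AND NOT C = max(0, a+b−1) on (0.80, 0.13) = 0.00
  (C AND NOT B) OR (E AND NOT C) = min(1, a+b) on (0.80, 0.00) = 0.80
  → value = 0.8000
|0.8290 − 0.8000| = 0.029

0.029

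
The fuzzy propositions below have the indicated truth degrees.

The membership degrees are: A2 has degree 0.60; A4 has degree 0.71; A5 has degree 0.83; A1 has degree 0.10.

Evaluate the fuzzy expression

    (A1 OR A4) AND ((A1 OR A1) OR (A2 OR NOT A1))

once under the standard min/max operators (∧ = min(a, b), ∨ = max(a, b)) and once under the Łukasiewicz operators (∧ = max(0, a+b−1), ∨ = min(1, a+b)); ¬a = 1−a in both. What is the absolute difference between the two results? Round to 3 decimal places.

Under standard min/max:
  A1 OR A4 = max(a, b) on (0.10, 0.71) = 0.71
  A1 OR A1 = max(a, b) on (0.10, 0.10) = 0.10
  NOT A1 = 1 − 0.10 = 0.90
  A2 OR NOT A1 = max(a, b) on (0.60, 0.90) = 0.90
  (A1 OR A1) OR (A2 OR NOT A1) = max(a, b) on (0.10, 0.90) = 0.90
  (A1 OR A4) AND ((A1 OR A1) OR (A2 OR NOT A1)) = min(a, b) on (0.71, 0.90) = 0.71
  → value = 0.7100
Under Łukasiewicz:
  A1 OR A4 = min(1, a+b) on (0.10, 0.71) = 0.81
  A1 OR A1 = min(1, a+b) on (0.10, 0.10) = 0.20
  NOT A1 = 1 − 0.10 = 0.90
  A2 OR NOT A1 = min(1, a+b) on (0.60, 0.90) = 1.00
  (A1 OR A1) OR (A2 OR NOT A1) = min(1, a+b) on (0.20, 1.00) = 1.00
  (A1 OR A4) AND ((A1 OR A1) OR (A2 OR NOT A1)) = max(0, a+b−1) on (0.81, 1.00) = 0.81
  → value = 0.8100
|0.7100 − 0.8100| = 0.100

0.100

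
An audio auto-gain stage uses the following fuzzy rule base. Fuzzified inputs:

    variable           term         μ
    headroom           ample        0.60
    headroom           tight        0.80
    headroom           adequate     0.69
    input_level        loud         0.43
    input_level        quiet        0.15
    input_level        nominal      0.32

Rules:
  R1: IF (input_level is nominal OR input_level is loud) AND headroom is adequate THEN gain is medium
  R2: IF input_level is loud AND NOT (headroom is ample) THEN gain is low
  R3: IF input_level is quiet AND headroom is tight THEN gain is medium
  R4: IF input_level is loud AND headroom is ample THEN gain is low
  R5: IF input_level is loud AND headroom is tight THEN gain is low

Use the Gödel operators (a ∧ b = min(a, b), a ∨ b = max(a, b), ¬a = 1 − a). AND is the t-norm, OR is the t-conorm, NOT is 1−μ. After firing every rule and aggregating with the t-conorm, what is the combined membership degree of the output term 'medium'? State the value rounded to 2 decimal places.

R1: (nominal=0.32 OR loud=0.43) = 0.43; AND[min(a, b)] with adequate=0.69 → w = 0.43
R2: loud=0.43, ¬ample=1−0.60=0.40; AND[min(a, b)] → w = 0.40
R3: quiet=0.15, tight=0.80; AND[min(a, b)] → w = 0.15
R4: loud=0.43, ample=0.60; AND[min(a, b)] → w = 0.43
R5: loud=0.43, tight=0.80; AND[min(a, b)] → w = 0.43
Rules with consequent 'medium': {R1, R3} → strengths 0.43, 0.15
Aggregate via t-conorm [max(a, b)]: 0.43

0.43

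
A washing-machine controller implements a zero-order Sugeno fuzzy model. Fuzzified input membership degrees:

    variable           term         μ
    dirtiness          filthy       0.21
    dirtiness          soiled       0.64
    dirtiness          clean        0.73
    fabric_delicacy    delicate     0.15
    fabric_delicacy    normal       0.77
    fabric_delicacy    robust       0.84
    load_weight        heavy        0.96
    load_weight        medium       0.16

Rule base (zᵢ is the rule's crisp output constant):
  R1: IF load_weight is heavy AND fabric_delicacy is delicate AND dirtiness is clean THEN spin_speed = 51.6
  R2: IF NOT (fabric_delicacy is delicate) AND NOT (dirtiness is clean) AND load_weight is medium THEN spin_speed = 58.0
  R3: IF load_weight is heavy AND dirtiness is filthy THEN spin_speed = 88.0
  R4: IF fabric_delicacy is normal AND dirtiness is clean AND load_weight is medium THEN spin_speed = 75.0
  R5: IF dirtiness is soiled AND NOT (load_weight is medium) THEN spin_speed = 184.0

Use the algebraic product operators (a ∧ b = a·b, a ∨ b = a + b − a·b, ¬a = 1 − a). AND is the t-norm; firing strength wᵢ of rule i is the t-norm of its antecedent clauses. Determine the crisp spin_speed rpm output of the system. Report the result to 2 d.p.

R1 (z=51.6): heavy=0.96, delicate=0.15, clean=0.73; AND[a·b] → w = 0.1051
R2 (z=58.0): ¬delicate=1−0.15=0.85, ¬clean=1−0.73=0.27, medium=0.16; AND[a·b] → w = 0.0367
R3 (z=88.0): heavy=0.96, filthy=0.21; AND[a·b] → w = 0.2016
R4 (z=75.0): normal=0.77, clean=0.73, medium=0.16; AND[a·b] → w = 0.0899
R5 (z=184.0): soiled=0.64, ¬medium=1−0.16=0.84; AND[a·b] → w = 0.5376
Weighted average = (0.1051·51.6 + 0.0367·58.0 + 0.2016·88.0 + 0.0899·75.0 + 0.5376·184.0) / (0.1051 + 0.0367 + 0.2016 + 0.0899 + 0.5376)
  = 130.9584 / 0.9710 = 134.87

134.87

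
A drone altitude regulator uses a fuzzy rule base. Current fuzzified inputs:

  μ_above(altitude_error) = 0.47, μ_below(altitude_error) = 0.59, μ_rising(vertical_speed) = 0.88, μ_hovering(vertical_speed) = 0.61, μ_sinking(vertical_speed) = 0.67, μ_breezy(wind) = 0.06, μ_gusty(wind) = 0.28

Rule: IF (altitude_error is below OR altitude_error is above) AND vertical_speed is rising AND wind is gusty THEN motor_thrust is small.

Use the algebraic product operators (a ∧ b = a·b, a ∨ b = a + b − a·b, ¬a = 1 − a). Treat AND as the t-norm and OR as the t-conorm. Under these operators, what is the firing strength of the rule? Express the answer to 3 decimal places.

0.193

firing strength: (below=0.59 OR above=0.47) = 0.7827; AND[a·b] with rising=0.88, gusty=0.28 → w = 0.1929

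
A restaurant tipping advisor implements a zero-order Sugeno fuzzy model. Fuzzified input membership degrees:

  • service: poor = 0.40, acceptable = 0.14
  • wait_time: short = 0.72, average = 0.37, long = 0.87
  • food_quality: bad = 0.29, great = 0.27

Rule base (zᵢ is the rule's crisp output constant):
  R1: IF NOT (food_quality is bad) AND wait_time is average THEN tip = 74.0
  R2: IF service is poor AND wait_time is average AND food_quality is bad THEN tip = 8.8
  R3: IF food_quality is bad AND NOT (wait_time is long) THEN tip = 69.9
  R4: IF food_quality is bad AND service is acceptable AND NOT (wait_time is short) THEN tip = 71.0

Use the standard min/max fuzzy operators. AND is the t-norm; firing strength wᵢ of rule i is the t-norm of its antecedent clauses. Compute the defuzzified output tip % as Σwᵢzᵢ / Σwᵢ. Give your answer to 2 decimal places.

R1 (z=74.0): ¬bad=1−0.29=0.71, average=0.37; AND[min(a, b)] → w = 0.37
R2 (z=8.8): poor=0.40, average=0.37, bad=0.29; AND[min(a, b)] → w = 0.29
R3 (z=69.9): bad=0.29, ¬long=1−0.87=0.13; AND[min(a, b)] → w = 0.13
R4 (z=71.0): bad=0.29, acceptable=0.14, ¬short=1−0.72=0.28; AND[min(a, b)] → w = 0.14
Weighted average = (0.37·74.0 + 0.29·8.8 + 0.13·69.9 + 0.14·71.0) / (0.37 + 0.29 + 0.13 + 0.14)
  = 48.9590 / 0.9300 = 52.64

52.64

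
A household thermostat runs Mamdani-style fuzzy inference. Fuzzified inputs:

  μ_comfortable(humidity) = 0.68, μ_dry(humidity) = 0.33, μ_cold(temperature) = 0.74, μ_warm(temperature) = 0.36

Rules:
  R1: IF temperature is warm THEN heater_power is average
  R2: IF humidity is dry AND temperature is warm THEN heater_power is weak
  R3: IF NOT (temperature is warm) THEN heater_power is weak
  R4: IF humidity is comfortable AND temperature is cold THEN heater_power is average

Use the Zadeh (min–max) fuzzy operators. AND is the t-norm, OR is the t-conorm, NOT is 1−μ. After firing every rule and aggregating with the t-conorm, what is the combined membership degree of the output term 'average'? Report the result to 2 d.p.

0.68

R1: warm=0.36 → w = 0.36
R2: dry=0.33, warm=0.36; AND[min(a, b)] → w = 0.33
R3: ¬warm=1−0.36=0.64 → w = 0.64
R4: comfortable=0.68, cold=0.74; AND[min(a, b)] → w = 0.68
Rules with consequent 'average': {R1, R4} → strengths 0.36, 0.68
Aggregate via t-conorm [max(a, b)]: 0.68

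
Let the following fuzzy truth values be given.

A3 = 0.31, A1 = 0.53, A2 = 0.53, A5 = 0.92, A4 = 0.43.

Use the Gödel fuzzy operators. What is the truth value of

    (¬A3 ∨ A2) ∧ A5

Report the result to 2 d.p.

0.69

¬A3 = 1 − 0.31 = 0.69
¬A3 ∨ A2 = max(a, b) on (0.69, 0.53) = 0.69
(¬A3 ∨ A2) ∧ A5 = min(a, b) on (0.69, 0.92) = 0.69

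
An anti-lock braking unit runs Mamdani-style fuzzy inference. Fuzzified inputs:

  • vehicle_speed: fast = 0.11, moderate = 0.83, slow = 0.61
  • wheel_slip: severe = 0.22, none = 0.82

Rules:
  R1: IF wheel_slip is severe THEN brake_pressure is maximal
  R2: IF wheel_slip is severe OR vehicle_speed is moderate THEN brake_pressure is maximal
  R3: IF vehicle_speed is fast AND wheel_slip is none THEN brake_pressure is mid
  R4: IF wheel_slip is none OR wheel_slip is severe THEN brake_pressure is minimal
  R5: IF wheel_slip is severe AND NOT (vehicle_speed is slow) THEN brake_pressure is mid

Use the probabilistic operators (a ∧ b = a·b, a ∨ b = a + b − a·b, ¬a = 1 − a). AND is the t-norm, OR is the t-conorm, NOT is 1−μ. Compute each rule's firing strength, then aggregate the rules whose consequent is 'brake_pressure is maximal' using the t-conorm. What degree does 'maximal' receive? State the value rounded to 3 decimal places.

R1: severe=0.22 → w = 0.2200
R2: severe=0.22, moderate=0.83; OR[a + b − a·b] → w = 0.8674
R3: fast=0.11, none=0.82; AND[a·b] → w = 0.0902
R4: none=0.82, severe=0.22; OR[a + b − a·b] → w = 0.8596
R5: severe=0.22, ¬slow=1−0.61=0.39; AND[a·b] → w = 0.0858
Rules with consequent 'maximal': {R1, R2} → strengths 0.2200, 0.8674
Aggregate via t-conorm [a + b − a·b]: 0.8966

0.897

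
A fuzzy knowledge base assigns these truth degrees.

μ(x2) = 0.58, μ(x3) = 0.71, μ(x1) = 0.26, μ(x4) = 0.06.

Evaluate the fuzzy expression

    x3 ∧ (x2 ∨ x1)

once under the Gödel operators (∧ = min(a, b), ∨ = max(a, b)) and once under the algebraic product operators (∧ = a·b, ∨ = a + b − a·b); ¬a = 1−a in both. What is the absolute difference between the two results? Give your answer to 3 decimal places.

Under Gödel:
  x2 ∨ x1 = max(a, b) on (0.58, 0.26) = 0.58
  x3 ∧ (x2 ∨ x1) = min(a, b) on (0.71, 0.58) = 0.58
  → value = 0.5800
Under algebraic product:
  x2 ∨ x1 = a + b − a·b on (0.5800, 0.2600) = 0.6892
  x3 ∧ (x2 ∨ x1) = a·b on (0.7100, 0.6892) = 0.4893
  → value = 0.4893
|0.5800 − 0.4893| = 0.091

0.091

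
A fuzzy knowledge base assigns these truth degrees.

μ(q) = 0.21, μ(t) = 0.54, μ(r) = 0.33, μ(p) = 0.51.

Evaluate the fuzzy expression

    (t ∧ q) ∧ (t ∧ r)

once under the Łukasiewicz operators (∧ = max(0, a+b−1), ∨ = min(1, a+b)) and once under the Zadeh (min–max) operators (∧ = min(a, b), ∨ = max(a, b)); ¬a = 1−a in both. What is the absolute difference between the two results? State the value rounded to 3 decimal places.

0.210

Under Łukasiewicz:
  t ∧ q = max(0, a+b−1) on (0.54, 0.21) = 0.00
  t ∧ r = max(0, a+b−1) on (0.54, 0.33) = 0.00
  (t ∧ q) ∧ (t ∧ r) = max(0, a+b−1) on (0.00, 0.00) = 0.00
  → value = 0.0000
Under Zadeh (min–max):
  t ∧ q = min(a, b) on (0.54, 0.21) = 0.21
  t ∧ r = min(a, b) on (0.54, 0.33) = 0.33
  (t ∧ q) ∧ (t ∧ r) = min(a, b) on (0.21, 0.33) = 0.21
  → value = 0.2100
|0.0000 − 0.2100| = 0.210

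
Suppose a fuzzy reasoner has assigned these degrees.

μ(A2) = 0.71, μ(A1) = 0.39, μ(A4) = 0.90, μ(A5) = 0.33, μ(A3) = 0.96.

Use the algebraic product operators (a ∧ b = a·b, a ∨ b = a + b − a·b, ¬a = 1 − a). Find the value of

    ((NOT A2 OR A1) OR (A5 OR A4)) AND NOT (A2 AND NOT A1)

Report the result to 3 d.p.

NOT A2 = 1 − 0.7100 = 0.2900
NOT A2 OR A1 = a + b − a·b on (0.2900, 0.3900) = 0.5669
A5 OR A4 = a + b − a·b on (0.3300, 0.9000) = 0.9330
(NOT A2 OR A1) OR (A5 OR A4) = a + b − a·b on (0.5669, 0.9330) = 0.9710
NOT A1 = 1 − 0.3900 = 0.6100
A2 AND NOT A1 = a·b on (0.7100, 0.6100) = 0.4331
NOT (A2 AND NOT A1) = 1 − 0.4331 = 0.5669
((NOT A2 OR A1) OR (A5 OR A4)) AND NOT (A2 AND NOT A1) = a·b on (0.9710, 0.5669) = 0.5504

0.550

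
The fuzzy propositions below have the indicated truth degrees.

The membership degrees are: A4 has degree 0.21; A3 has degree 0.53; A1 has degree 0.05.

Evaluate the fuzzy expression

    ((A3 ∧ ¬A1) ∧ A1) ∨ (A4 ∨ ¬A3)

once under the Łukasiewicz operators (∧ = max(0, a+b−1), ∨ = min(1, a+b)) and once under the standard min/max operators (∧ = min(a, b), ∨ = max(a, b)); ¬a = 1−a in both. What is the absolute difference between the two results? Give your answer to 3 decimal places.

0.210

Under Łukasiewicz:
  ¬A1 = 1 − 0.05 = 0.95
  A3 ∧ ¬A1 = max(0, a+b−1) on (0.53, 0.95) = 0.48
  (A3 ∧ ¬A1) ∧ A1 = max(0, a+b−1) on (0.48, 0.05) = 0.00
  ¬A3 = 1 − 0.53 = 0.47
  A4 ∨ ¬A3 = min(1, a+b) on (0.21, 0.47) = 0.68
  ((A3 ∧ ¬A1) ∧ A1) ∨ (A4 ∨ ¬A3) = min(1, a+b) on (0.00, 0.68) = 0.68
  → value = 0.6800
Under standard min/max:
  ¬A1 = 1 − 0.05 = 0.95
  A3 ∧ ¬A1 = min(a, b) on (0.53, 0.95) = 0.53
  (A3 ∧ ¬A1) ∧ A1 = min(a, b) on (0.53, 0.05) = 0.05
  ¬A3 = 1 − 0.53 = 0.47
  A4 ∨ ¬A3 = max(a, b) on (0.21, 0.47) = 0.47
  ((A3 ∧ ¬A1) ∧ A1) ∨ (A4 ∨ ¬A3) = max(a, b) on (0.05, 0.47) = 0.47
  → value = 0.4700
|0.6800 − 0.4700| = 0.210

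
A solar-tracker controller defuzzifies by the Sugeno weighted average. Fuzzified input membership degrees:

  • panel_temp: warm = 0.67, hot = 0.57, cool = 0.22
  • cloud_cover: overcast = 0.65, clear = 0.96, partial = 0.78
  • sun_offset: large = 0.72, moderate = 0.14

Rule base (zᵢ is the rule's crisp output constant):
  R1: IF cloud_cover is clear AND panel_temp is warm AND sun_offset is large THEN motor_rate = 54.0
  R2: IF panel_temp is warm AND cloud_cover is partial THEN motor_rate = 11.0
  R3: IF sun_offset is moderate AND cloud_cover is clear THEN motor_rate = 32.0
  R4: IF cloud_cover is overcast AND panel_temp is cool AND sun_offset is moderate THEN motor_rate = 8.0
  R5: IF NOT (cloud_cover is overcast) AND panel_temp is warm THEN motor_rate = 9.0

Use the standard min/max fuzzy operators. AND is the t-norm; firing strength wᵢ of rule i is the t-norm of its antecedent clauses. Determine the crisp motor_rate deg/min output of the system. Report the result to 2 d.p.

R1 (z=54.0): clear=0.96, warm=0.67, large=0.72; AND[min(a, b)] → w = 0.67
R2 (z=11.0): warm=0.67, partial=0.78; AND[min(a, b)] → w = 0.67
R3 (z=32.0): moderate=0.14, clear=0.96; AND[min(a, b)] → w = 0.14
R4 (z=8.0): overcast=0.65, cool=0.22, moderate=0.14; AND[min(a, b)] → w = 0.14
R5 (z=9.0): ¬overcast=1−0.65=0.35, warm=0.67; AND[min(a, b)] → w = 0.35
Weighted average = (0.67·54.0 + 0.67·11.0 + 0.14·32.0 + 0.14·8.0 + 0.35·9.0) / (0.67 + 0.67 + 0.14 + 0.14 + 0.35)
  = 52.3000 / 1.9700 = 26.55

26.55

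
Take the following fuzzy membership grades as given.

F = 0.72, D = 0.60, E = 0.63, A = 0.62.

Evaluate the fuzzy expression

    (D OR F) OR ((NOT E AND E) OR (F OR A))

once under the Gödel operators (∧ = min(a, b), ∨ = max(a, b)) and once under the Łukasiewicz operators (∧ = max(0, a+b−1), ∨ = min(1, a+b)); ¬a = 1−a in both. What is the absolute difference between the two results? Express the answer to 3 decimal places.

Under Gödel:
  D OR F = max(a, b) on (0.60, 0.72) = 0.72
  NOT E = 1 − 0.63 = 0.37
  NOT E AND E = min(a, b) on (0.37, 0.63) = 0.37
  F OR A = max(a, b) on (0.72, 0.62) = 0.72
  (NOT E AND E) OR (F OR A) = max(a, b) on (0.37, 0.72) = 0.72
  (D OR F) OR ((NOT E AND E) OR (F OR A)) = max(a, b) on (0.72, 0.72) = 0.72
  → value = 0.7200
Under Łukasiewicz:
  D OR F = min(1, a+b) on (0.60, 0.72) = 1.00
  NOT E = 1 − 0.63 = 0.37
  NOT E AND E = max(0, a+b−1) on (0.37, 0.63) = 0.00
  F OR A = min(1, a+b) on (0.72, 0.62) = 1.00
  (NOT E AND E) OR (F OR A) = min(1, a+b) on (0.00, 1.00) = 1.00
  (D OR F) OR ((NOT E AND E) OR (F OR A)) = min(1, a+b) on (1.00, 1.00) = 1.00
  → value = 1.0000
|0.7200 − 1.0000| = 0.280

0.280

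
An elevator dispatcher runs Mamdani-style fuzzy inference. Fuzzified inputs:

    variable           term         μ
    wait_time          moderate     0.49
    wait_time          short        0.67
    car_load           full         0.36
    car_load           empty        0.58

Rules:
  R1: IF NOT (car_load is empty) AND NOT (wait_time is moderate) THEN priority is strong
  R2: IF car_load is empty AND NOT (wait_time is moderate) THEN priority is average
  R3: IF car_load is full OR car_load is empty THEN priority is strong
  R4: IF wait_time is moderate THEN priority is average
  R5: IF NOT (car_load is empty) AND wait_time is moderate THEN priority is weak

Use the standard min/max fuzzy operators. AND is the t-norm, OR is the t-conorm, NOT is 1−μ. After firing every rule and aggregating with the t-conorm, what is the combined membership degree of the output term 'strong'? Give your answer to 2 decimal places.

R1: ¬empty=1−0.58=0.42, ¬moderate=1−0.49=0.51; AND[min(a, b)] → w = 0.42
R2: empty=0.58, ¬moderate=1−0.49=0.51; AND[min(a, b)] → w = 0.51
R3: full=0.36, empty=0.58; OR[max(a, b)] → w = 0.58
R4: moderate=0.49 → w = 0.49
R5: ¬empty=1−0.58=0.42, moderate=0.49; AND[min(a, b)] → w = 0.42
Rules with consequent 'strong': {R1, R3} → strengths 0.42, 0.58
Aggregate via t-conorm [max(a, b)]: 0.58

0.58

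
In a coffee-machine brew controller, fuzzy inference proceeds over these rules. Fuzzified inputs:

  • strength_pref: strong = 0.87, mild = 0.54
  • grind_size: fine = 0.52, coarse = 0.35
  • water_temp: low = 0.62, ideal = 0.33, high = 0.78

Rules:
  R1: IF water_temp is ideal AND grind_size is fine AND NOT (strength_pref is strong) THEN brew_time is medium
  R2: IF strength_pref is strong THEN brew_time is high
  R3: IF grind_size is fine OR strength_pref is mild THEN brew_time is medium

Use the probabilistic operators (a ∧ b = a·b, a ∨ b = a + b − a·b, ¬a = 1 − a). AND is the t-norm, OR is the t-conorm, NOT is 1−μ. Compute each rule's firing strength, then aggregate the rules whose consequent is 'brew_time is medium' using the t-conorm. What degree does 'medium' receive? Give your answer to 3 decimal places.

0.784

R1: ideal=0.33, fine=0.52, ¬strong=1−0.87=0.13; AND[a·b] → w = 0.0223
R2: strong=0.87 → w = 0.8700
R3: fine=0.52, mild=0.54; OR[a + b − a·b] → w = 0.7792
Rules with consequent 'medium': {R1, R3} → strengths 0.0223, 0.7792
Aggregate via t-conorm [a + b − a·b]: 0.7841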